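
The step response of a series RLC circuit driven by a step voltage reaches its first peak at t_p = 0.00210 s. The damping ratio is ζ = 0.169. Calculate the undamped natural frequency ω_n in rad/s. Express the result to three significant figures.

ω_n ≈ 1520 rad/s

Peak time t_p = π/ω_d, so ω_d = π/t_p = π/0.00210 = 1500 rad/s.
ω_n = ω_d/√(1−ζ²) = 1500/√0.971 = 1520 rad/s.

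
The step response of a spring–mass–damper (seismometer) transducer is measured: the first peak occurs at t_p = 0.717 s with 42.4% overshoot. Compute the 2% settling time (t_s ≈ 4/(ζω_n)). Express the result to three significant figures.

t_s ≈ 3.34 s

ζ from %OS: ζ = |ln 0.424|/√(π²+ln²0.424) = 0.263.
t_p = π/ω_d ⇒ ω_d = 4.38 rad/s; then ω_n = ω_d/√(1−ζ²) = 4.54 rad/s.
t_s ≈ 4/(ζω_n) = 4/(0.263·4.54) = 3.34 s.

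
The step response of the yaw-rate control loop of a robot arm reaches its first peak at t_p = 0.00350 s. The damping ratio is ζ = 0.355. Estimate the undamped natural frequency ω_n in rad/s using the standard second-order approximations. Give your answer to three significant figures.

Peak time t_p = π/ω_d, so ω_d = π/t_p = π/0.00350 = 898 rad/s.
ω_n = ω_d/√(1−ζ²) = 898/√0.874 = 960 rad/s.

ω_n ≈ 960 rad/s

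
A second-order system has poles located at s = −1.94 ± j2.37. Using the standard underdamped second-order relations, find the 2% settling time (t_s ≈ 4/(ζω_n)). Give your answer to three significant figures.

For poles at −σ ± jω_d, ζω_n = σ = 1.94, so t_s ≈ 4/σ = 2.06 s.

t_s ≈ 2.06 s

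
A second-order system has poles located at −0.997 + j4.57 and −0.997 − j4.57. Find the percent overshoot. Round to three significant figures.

|pole| = ω_n = √(0.997² + 4.57²) = 4.68 rad/s; ζ = cos θ = σ/ω_n = 0.213.
Overshoot: exp(−π·0.213/√(1−0.213²)) = 0.504, i.e. 50.4%.

%OS ≈ 50.4%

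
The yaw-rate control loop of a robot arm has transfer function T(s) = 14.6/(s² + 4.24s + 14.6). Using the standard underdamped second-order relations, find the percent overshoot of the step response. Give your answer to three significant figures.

Comparing the denominator to s² + 2ζω_n s + ω_n²: ω_n = √14.6 = 3.82 rad/s, and 2ζω_n = 4.24 so ζ = 4.24/(2·3.82) = 0.555.
%OS = 100 e^{−πζ/√(1−ζ²)} with ζ = 0.555 gives 12.3%.

%OS ≈ 12.3%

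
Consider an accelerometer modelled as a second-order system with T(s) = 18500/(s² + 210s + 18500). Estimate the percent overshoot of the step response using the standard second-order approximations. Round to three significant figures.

Comparing the denominator to s² + 2ζω_n s + ω_n²: ω_n = √18500 = 136 rad/s, and 2ζω_n = 210 so ζ = 210/(2·136) = 0.772.
%OS = 100·exp(−πζ/√(1−ζ²)) = 2.20%.

%OS ≈ 2.20%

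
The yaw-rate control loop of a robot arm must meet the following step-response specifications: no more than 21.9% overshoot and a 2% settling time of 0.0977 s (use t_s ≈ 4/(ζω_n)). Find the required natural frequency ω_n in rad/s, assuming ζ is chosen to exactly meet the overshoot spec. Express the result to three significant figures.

ζ = −ln(OS)/√(π² + (ln OS)²). With OS = 0.219, ln OS = −1.519 and ζ = 1.519/3.489 = 0.435.
Then ω_n = 4/(ζ t_s) = 4/(0.435 × 0.0977) = 94.1 rad/s.

ω_n ≈ 94.1 rad/s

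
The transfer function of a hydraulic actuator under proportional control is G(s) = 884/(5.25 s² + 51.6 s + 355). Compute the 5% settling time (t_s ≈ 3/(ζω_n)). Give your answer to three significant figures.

Dividing through by 5.25: denominator becomes s² + 9.829 s + 67.62.
So ω_n = √67.62 = 8.22 rad/s and ζ = 9.829/(2·8.22) = 0.598.
t_s ≈ 3/(ζω_n) = 0.610 s.

t_s ≈ 0.610 s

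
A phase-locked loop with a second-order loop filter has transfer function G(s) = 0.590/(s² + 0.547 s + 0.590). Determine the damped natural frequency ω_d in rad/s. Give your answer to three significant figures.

ω_d ≈ 0.718 rad/s

Matching coefficients with s² + 2ζω_n s + ω_n² gives ω_n² = 0.590 ⇒ ω_n = 0.768 rad/s, and ζ = 0.547/(2ω_n) = 0.356.
ω_d = ω_n√(1−ζ²) = 0.718 rad/s.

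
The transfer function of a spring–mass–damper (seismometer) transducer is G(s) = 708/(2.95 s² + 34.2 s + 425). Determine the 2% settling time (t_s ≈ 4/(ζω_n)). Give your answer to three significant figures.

t_s ≈ 0.690 s

Dividing through by 2.95: denominator becomes s² + 11.59 s + 144.1.
So ω_n = √144.1 = 12.0 rad/s and ζ = 11.59/(2·12.0) = 0.483.
t_s ≈ 4/(ζω_n) = 0.690 s.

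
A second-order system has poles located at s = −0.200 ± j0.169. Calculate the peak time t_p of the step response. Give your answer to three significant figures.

t_p ≈ 18.6 s

t_p = π/ω_d with ω_d = 0.169 (the imaginary part), so t_p = 18.6 s.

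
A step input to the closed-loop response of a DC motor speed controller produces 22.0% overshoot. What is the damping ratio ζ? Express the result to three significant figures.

From %OS = 100·exp(−πζ/√(1−ζ²)), invert to get ζ = −ln(OS)/√(π² + ln²(OS)) with OS = 0.220.
−ln 0.220 = 1.514, so ζ = 1.514/√(π² + 2.293) = 0.434.

ζ ≈ 0.434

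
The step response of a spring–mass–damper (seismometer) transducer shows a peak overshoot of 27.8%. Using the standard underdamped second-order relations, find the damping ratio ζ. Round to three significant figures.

From %OS = 100·exp(−πζ/√(1−ζ²)), invert to get ζ = −ln(OS)/√(π² + ln²(OS)) with OS = 0.278.
−ln 0.278 = 1.280, so ζ = 1.280/√(π² + 1.639) = 0.377.

ζ ≈ 0.377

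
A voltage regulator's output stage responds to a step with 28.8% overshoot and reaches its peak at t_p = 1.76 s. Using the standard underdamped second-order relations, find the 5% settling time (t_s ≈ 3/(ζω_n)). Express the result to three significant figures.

t_s ≈ 4.24 s

ζ from %OS: ζ = |ln 0.288|/√(π²+ln²0.288) = 0.368.
t_p = π/ω_d ⇒ ω_d = 1.78 rad/s; then ω_n = ω_d/√(1−ζ²) = 1.92 rad/s.
t_s ≈ 3/(ζω_n) = 3/(0.368·1.92) = 4.24 s.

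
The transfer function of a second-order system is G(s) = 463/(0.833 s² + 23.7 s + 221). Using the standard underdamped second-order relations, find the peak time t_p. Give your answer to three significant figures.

t_p ≈ 0.396 s

Dividing through by 0.833: denominator becomes s² + 28.45 s + 265.3.
So ω_n = √265.3 = 16.3 rad/s and ζ = 28.45/(2·16.3) = 0.873.
The damped frequency ω_d = ω_n√(1−ζ²) = 7.93 rad/s. t_p = π/ω_d = 0.396 s.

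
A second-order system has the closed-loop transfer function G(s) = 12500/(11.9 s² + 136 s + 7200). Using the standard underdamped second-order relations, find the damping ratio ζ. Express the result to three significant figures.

Dividing through by 11.9: denominator becomes s² + 11.43 s + 605.0.
So ω_n = √605.0 = 24.6 rad/s and ζ = 11.43/(2·24.6) = 0.232.

ζ ≈ 0.232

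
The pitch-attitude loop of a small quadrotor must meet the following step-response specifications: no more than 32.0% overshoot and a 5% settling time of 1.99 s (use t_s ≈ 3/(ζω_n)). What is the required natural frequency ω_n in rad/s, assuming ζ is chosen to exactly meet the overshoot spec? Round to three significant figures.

ω_n ≈ 4.42 rad/s

ζ = −ln(OS)/√(π² + (ln OS)²). With OS = 0.320, ln OS = −1.139 and ζ = 1.139/3.342 = 0.341.
From t_s ≈ 3/(ζω_n): ω_n = 3/(ζ·t_s) = 3/(0.341·1.99) = 4.42 rad/s.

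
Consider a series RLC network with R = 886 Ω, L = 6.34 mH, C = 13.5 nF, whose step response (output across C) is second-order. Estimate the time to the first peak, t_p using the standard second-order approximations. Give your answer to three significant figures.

t_p ≈ 0.0000381 s

For a series RLC circuit (capacitor voltage as output), ω_n = 1/√(LC) = 1/√(6.34 mH · 13.5 nF) = 108000 rad/s.
ζ = (R/2)·√(C/L) = (886/2)·√(13.5 nF/6.34 mH) = 0.646.
ω_d = 108000·√(1 − 0.646²) = 82500 rad/s. t_p = π/ω_d = 0.0000381 s.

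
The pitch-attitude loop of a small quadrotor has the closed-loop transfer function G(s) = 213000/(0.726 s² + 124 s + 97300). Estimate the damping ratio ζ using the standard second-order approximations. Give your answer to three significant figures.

Dividing through by 0.726: denominator becomes s² + 170.8 s + 134000.
So ω_n = √134000 = 366 rad/s and ζ = 170.8/(2·366) = 0.233.

ζ ≈ 0.233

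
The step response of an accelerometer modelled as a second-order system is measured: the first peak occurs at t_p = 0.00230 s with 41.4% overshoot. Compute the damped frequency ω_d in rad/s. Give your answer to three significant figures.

t_p = π/ω_d, so ω_d = π/0.00230 = 1370 rad/s.

ω_d ≈ 1370 rad/s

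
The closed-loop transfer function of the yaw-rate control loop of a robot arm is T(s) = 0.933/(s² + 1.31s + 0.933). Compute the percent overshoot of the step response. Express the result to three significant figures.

%OS ≈ 5.51%

Comparing the denominator to s² + 2ζω_n s + ω_n²: ω_n = √0.933 = 0.966 rad/s, and 2ζω_n = 1.31 so ζ = 1.31/(2·0.966) = 0.678.
Overshoot: exp(−π·0.678/√(1−0.678²)) = 0.0551, i.e. 5.51%.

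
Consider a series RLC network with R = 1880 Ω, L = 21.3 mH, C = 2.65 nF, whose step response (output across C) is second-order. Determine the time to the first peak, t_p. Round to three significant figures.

t_p ≈ 0.0000250 s

For a series RLC circuit (capacitor voltage as output), ω_n = 1/√(LC) = 1/√(21.3 mH · 2.65 nF) = 133000 rad/s.
ζ = (R/2)·√(C/L) = (1880/2)·√(2.65 nF/21.3 mH) = 0.332.
ω_d = ω_n√(1−ζ²) = 126000 rad/s. t_p = π/ω_d = 0.0000250 s.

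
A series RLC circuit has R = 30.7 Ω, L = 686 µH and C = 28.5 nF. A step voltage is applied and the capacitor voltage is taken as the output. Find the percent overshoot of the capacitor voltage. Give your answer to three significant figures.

For a series RLC circuit (capacitor voltage as output), ω_n = 1/√(LC) = 1/√(686 µH · 28.5 nF) = 226000 rad/s.
ζ = (R/2)·√(C/L) = (30.7/2)·√(28.5 nF/686 µH) = 0.0989.
%OS = 100 e^{−πζ/√(1−ζ²)} with ζ = 0.0989 gives 73.2%.

%OS ≈ 73.2%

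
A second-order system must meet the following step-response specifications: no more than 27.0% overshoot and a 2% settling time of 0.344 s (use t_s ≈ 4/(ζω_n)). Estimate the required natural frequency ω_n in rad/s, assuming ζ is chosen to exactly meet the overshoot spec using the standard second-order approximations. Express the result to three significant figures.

Inverting the overshoot relation: ζ = |ln 0.270|/√(π² + ln²0.270) = 0.385.
Then ω_n = 4/(ζ t_s) = 4/(0.385 × 0.344) = 30.2 rad/s.

ω_n ≈ 30.2 rad/s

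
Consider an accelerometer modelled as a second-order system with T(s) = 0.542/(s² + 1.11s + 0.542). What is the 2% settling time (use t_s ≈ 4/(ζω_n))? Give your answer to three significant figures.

ω_n = √0.542 = 0.736 rad/s; ζ = 1.11/(2·0.736) = 0.754.
t_s ≈ 4/(ζω_n) = 4/(0.754·0.736) = 7.21 s.

t_s ≈ 7.21 s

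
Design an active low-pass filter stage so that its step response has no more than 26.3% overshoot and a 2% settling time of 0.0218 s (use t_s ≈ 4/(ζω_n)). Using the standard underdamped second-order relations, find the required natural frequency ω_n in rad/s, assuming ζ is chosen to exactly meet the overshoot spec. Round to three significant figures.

Inverting the overshoot relation: ζ = |ln 0.263|/√(π² + ln²0.263) = 0.391.
Then ω_n = 4/(ζ t_s) = 4/(0.391 × 0.0218) = 469 rad/s.

ω_n ≈ 469 rad/s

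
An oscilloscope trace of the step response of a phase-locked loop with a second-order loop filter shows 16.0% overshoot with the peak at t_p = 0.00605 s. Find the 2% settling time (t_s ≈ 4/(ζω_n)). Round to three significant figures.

The overshoot fixes ζ = −ln(OS)/√(π²+ln²(OS)) = 0.504.
From t_p = π/ω_d, ω_d = π/0.00605 = 519 rad/s, so ω_n = ω_d/√(1−ζ²) = 601 rad/s.
t_s ≈ 4/(ζω_n) = 4/(0.504·601) = 0.0132 s.

t_s ≈ 0.0132 s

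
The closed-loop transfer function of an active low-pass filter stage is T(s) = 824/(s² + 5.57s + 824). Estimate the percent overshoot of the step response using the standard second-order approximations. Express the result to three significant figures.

ω_n = √824 = 28.7 rad/s; ζ = 5.57/(2·28.7) = 0.0970.
%OS = 100 e^{−πζ/√(1−ζ²)} with ζ = 0.0970 gives 73.6%.

%OS ≈ 73.6%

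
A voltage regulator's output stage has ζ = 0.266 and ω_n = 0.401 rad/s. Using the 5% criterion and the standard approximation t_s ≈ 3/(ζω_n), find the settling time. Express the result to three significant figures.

t_s ≈ 3/(ζω_n) = 3/(0.266 × 0.401) = 28.1 s.

t_s ≈ 28.1 s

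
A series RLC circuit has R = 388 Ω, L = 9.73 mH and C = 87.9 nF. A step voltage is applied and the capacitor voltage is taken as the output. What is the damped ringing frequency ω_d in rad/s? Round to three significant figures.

For a series RLC circuit (capacitor voltage as output), ω_n = 1/√(LC) = 1/√(9.73 mH · 87.9 nF) = 34200 rad/s.
ζ = (R/2)·√(C/L) = (388/2)·√(87.9 nF/9.73 mH) = 0.583.
The damped frequency ω_d = ω_n√(1−ζ²) = 27800 rad/s.

ω_d ≈ 27800 rad/s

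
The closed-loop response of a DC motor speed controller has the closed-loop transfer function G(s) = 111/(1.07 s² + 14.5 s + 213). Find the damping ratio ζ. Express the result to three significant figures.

ζ ≈ 0.480

Dividing through by 1.07: denominator becomes s² + 13.55 s + 199.1.
So ω_n = √199.1 = 14.1 rad/s and ζ = 13.55/(2·14.1) = 0.480.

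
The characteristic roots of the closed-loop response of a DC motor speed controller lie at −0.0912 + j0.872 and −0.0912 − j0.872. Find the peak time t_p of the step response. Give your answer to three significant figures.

t_p = π/ω_d with ω_d = 0.872 (the imaginary part), so t_p = 3.60 s.

t_p ≈ 3.60 s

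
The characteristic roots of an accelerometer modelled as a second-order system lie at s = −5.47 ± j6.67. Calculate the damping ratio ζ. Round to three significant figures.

The poles are at −σ ± jω_d with σ = 5.47 and ω_d = 6.67, so ω_n = √(σ²+ω_d²) = 8.63 rad/s and ζ = σ/ω_n = 0.634.

ζ ≈ 0.634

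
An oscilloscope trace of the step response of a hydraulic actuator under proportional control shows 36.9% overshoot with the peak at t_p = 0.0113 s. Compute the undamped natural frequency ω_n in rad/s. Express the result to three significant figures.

ζ from %OS: ζ = |ln 0.369|/√(π²+ln²0.369) = 0.302.
t_p = π/ω_d ⇒ ω_d = 278 rad/s; then ω_n = ω_d/√(1−ζ²) = 292 rad/s.

ω_n ≈ 292 rad/s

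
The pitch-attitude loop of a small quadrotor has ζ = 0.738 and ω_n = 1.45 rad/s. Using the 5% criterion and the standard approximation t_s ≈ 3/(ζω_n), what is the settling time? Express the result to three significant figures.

t_s ≈ 3/(ζω_n) = 3/(0.738 × 1.45) = 2.80 s.

t_s ≈ 2.80 s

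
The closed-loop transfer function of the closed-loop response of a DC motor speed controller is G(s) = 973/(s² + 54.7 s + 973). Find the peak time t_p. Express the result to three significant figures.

Matching coefficients with s² + 2ζω_n s + ω_n² gives ω_n² = 973 ⇒ ω_n = 31.2 rad/s, and ζ = 54.7/(2ω_n) = 0.877.
ω_d = 31.2·√(1 − 0.877²) = 15.0 rad/s. Then t_p = π/ω_d = 0.209 s.

t_p ≈ 0.209 s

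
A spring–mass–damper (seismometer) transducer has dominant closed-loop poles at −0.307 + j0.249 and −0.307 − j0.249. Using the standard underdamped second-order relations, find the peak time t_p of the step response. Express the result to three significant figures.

t_p ≈ 12.6 s

t_p = π/ω_d with ω_d = 0.249 (the imaginary part), so t_p = 12.6 s.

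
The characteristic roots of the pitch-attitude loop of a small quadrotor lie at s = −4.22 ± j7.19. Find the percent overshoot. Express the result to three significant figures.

The poles are at −σ ± jω_d with σ = 4.22 and ω_d = 7.19, so ω_n = √(σ²+ω_d²) = 8.34 rad/s and ζ = σ/ω_n = 0.506.
%OS = 100·exp(−πζ/√(1−ζ²)) = 15.8%.

%OS ≈ 15.8%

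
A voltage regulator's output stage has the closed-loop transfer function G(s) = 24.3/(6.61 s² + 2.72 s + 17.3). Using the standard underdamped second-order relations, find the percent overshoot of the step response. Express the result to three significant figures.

%OS ≈ 66.8%

Dividing through by 6.61: denominator becomes s² + 0.4115 s + 2.617.
So ω_n = √2.617 = 1.62 rad/s and ζ = 0.4115/(2·1.62) = 0.127.
Overshoot: exp(−π·0.127/√(1−0.127²)) = 0.668, i.e. 66.8%.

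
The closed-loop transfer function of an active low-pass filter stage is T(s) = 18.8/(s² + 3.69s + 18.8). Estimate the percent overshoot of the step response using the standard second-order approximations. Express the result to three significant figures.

Matching coefficients with s² + 2ζω_n s + ω_n² gives ω_n² = 18.8 ⇒ ω_n = 4.34 rad/s, and ζ = 3.69/(2ω_n) = 0.426.
%OS = 100 e^{−πζ/√(1−ζ²)} with ζ = 0.426 gives 22.8%.

%OS ≈ 22.8%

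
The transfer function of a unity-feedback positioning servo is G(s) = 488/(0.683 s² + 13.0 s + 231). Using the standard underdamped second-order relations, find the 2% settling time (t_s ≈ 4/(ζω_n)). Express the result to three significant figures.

Dividing through by 0.683: denominator becomes s² + 19.03 s + 338.2.
So ω_n = √338.2 = 18.4 rad/s and ζ = 19.03/(2·18.4) = 0.517.
t_s ≈ 4/(ζω_n) = 0.420 s.

t_s ≈ 0.420 s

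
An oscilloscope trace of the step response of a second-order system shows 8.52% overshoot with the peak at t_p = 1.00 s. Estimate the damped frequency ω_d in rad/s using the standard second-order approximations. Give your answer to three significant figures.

t_p = π/ω_d, so ω_d = π/1.00 = 3.14 rad/s.

ω_d ≈ 3.14 rad/s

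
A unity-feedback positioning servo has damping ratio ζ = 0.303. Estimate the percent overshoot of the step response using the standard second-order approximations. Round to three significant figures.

For an underdamped second-order system, %OS = 100·exp(−πζ/√(1−ζ²)).
πζ/√(1−ζ²) = π·0.303/√(1−0.0918) = 0.9989, so %OS = 100·e^(−0.9989) = 36.8%.

%OS ≈ 36.8%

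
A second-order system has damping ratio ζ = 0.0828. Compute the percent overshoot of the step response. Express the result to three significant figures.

%OS ≈ 77.0%

For an underdamped second-order system, %OS = 100·exp(−πζ/√(1−ζ²)).
πζ/√(1−ζ²) = π·0.0828/√(1−0.00686) = 0.2610, so %OS = 100·e^(−0.2610) = 77.0%.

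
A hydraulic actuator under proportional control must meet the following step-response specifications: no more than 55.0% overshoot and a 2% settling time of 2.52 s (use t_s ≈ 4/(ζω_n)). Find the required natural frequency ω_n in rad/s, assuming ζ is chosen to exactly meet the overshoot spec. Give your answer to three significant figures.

ω_n ≈ 8.49 rad/s

ζ = −ln(OS)/√(π² + (ln OS)²). With OS = 0.550, ln OS = −0.5978 and ζ = 0.5978/3.198 = 0.187.
Then ω_n = 4/(ζ t_s) = 4/(0.187 × 2.52) = 8.49 rad/s.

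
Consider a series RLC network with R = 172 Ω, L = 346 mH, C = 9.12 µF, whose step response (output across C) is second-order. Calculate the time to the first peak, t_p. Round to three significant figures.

t_p ≈ 0.00622 s

For a series RLC circuit (capacitor voltage as output), ω_n = 1/√(LC) = 1/√(346 mH · 9.12 µF) = 563 rad/s.
ζ = (R/2)·√(C/L) = (172/2)·√(9.12 µF/346 mH) = 0.442.
The damped frequency ω_d = ω_n√(1−ζ²) = 505 rad/s. t_p = π/ω_d = 0.00622 s.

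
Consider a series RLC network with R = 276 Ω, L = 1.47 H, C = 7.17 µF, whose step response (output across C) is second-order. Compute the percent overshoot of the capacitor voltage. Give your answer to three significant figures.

For a series RLC circuit (capacitor voltage as output), ω_n = 1/√(LC) = 1/√(1.47 H · 7.17 µF) = 308 rad/s.
ζ = (R/2)·√(C/L) = (276/2)·√(7.17 µF/1.47 H) = 0.305.
Overshoot: exp(−π·0.305/√(1−0.305²)) = 0.366, i.e. 36.6%.

%OS ≈ 36.6%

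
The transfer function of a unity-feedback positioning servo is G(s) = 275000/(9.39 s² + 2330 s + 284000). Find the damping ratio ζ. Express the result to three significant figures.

ζ ≈ 0.713

Dividing through by 9.39: denominator becomes s² + 248.1 s + 30240.
So ω_n = √30240 = 174 rad/s and ζ = 248.1/(2·174) = 0.713.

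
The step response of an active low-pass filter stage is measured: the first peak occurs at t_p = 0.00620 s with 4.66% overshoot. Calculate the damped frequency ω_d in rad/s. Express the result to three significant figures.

t_p = π/ω_d, so ω_d = π/0.00620 = 507 rad/s.

ω_d ≈ 507 rad/s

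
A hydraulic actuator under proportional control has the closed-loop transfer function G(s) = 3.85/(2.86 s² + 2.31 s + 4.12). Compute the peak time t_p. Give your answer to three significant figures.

Dividing through by 2.86: denominator becomes s² + 0.8077 s + 1.441.
So ω_n = √1.441 = 1.20 rad/s and ζ = 0.8077/(2·1.20) = 0.336.
ω_d = ω_n√(1−ζ²) = 1.13 rad/s. t_p = π/ω_d = 2.78 s.

t_p ≈ 2.78 s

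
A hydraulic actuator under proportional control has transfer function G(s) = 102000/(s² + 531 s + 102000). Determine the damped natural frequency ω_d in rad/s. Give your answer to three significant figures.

ω_d ≈ 178 rad/s

Comparing the denominator to s² + 2ζω_n s + ω_n²: ω_n = √102000 = 319 rad/s, and 2ζω_n = 531 so ζ = 531/(2·319) = 0.831.
The damped frequency ω_d = ω_n√(1−ζ²) = 178 rad/s.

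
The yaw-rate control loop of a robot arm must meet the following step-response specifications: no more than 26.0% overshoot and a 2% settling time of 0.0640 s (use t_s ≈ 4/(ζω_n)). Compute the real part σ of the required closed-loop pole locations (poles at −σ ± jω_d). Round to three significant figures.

σ ≈ 62.5

The settling-time spec alone fixes σ = ζω_n = 4/t_s = 4/0.0640 = 62.5.
(Overshoot then fixes ζ = 0.394 and hence ω_d = σ·√(1−ζ²)/ζ = 146 rad/s.)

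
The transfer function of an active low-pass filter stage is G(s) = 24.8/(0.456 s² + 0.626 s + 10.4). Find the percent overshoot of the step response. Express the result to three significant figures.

%OS ≈ 63.4%

Dividing through by 0.456: denominator becomes s² + 1.373 s + 22.81.
So ω_n = √22.81 = 4.78 rad/s and ζ = 1.373/(2·4.78) = 0.144.
%OS = 100 e^{−πζ/√(1−ζ²)} with ζ = 0.144 gives 63.4%.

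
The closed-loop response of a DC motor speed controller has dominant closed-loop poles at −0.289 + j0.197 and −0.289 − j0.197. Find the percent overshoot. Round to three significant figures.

%OS ≈ 0.996%

|pole| = ω_n = √(0.289² + 0.197²) = 0.350 rad/s; ζ = cos θ = σ/ω_n = 0.826.
Overshoot: exp(−π·0.826/√(1−0.826²)) = 0.00996, i.e. 0.996%.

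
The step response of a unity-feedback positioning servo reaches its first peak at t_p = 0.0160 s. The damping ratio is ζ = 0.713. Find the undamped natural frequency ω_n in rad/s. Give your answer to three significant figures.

Peak time t_p = π/ω_d, so ω_d = π/t_p = π/0.0160 = 196 rad/s.
ω_n = ω_d/√(1−ζ²) = 196/√0.492 = 280 rad/s.

ω_n ≈ 280 rad/s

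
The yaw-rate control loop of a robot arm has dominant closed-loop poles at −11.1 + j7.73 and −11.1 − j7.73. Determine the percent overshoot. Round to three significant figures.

With σ = 11.1, ω_d = 7.73: ω_n = √(σ²+ω_d²) = 13.5 rad/s, ζ = σ/ω_n = 0.821.
%OS = 100 e^{−πζ/√(1−ζ²)} with ζ = 0.821 gives 1.10%.

%OS ≈ 1.10%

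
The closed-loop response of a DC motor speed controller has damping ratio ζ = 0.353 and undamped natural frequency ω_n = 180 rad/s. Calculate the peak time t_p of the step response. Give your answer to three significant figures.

t_p ≈ 0.0187 s

The damped frequency is ω_d = ω_n√(1−ζ²) = 180·√(1−0.125) = 168 rad/s.
Peak time t_p = π/ω_d = π/168 = 0.0187 s.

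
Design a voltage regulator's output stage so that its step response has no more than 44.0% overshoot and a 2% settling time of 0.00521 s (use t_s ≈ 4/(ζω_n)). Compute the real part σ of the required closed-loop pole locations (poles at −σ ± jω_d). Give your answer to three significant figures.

σ ≈ 768

The settling-time spec alone fixes σ = ζω_n = 4/t_s = 4/0.00521 = 768.
(Overshoot then fixes ζ = 0.253 and hence ω_d = σ·√(1−ζ²)/ζ = 2940 rad/s.)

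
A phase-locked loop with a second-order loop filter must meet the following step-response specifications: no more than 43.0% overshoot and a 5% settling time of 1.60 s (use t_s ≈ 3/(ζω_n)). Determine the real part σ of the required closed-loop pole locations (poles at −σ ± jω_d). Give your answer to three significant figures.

The settling-time spec alone fixes σ = ζω_n = 3/t_s = 3/1.60 = 1.87.
(Overshoot then fixes ζ = 0.259 and hence ω_d = σ·√(1−ζ²)/ζ = 6.98 rad/s.)

σ ≈ 1.87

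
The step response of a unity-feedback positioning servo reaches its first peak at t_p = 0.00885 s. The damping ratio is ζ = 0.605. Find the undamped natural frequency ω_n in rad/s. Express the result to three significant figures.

ω_n ≈ 446 rad/s

Peak time t_p = π/ω_d, so ω_d = π/t_p = π/0.00885 = 355 rad/s.
ω_n = ω_d/√(1−ζ²) = 355/√0.634 = 446 rad/s.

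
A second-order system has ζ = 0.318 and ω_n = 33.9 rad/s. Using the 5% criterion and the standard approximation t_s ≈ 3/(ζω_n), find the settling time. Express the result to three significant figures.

t_s ≈ 3/(ζω_n) = 3/(0.318 × 33.9) = 0.278 s.

t_s ≈ 0.278 s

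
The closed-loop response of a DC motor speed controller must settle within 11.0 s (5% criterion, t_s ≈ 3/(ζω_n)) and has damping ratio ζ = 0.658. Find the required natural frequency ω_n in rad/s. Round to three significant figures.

ω_n ≈ 0.414 rad/s

Rearranging t_s ≈ 3/(ζω_n) gives ω_n = 3/(ζ·t_s) = 3/(0.658 × 11.0) = 0.414 rad/s.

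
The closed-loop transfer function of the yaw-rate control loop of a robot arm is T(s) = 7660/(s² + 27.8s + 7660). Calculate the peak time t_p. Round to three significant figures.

Matching coefficients with s² + 2ζω_n s + ω_n² gives ω_n² = 7660 ⇒ ω_n = 87.5 rad/s, and ζ = 27.8/(2ω_n) = 0.159.
ω_d = ω_n√(1−ζ²) = 86.4 rad/s. Then t_p = π/ω_d = 0.0364 s.

t_p ≈ 0.0364 s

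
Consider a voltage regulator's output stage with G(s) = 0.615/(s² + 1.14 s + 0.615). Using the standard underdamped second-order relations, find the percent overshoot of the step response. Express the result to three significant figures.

%OS ≈ 3.60%

Comparing the denominator to s² + 2ζω_n s + ω_n²: ω_n = √0.615 = 0.784 rad/s, and 2ζω_n = 1.14 so ζ = 1.14/(2·0.784) = 0.727.
%OS = 100 e^{−πζ/√(1−ζ²)} with ζ = 0.727 gives 3.60%.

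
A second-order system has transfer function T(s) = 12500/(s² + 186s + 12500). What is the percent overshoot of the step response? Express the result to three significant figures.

ω_n = √12500 = 112 rad/s; ζ = 186/(2·112) = 0.832.
%OS = 100·exp(−πζ/√(1−ζ²)) = 0.902%.

%OS ≈ 0.902%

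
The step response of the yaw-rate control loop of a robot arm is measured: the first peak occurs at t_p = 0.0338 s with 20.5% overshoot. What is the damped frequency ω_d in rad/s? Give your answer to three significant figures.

ω_d ≈ 92.9 rad/s

t_p = π/ω_d, so ω_d = π/0.0338 = 92.9 rad/s.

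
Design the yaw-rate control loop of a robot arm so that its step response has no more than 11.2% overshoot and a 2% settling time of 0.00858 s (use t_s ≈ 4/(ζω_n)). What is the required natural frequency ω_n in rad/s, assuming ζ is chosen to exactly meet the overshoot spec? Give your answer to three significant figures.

Inverting the overshoot relation: ζ = |ln 0.112|/√(π² + ln²0.112) = 0.572.
From t_s ≈ 4/(ζω_n): ω_n = 4/(ζ·t_s) = 4/(0.572·0.00858) = 815 rad/s.

ω_n ≈ 815 rad/s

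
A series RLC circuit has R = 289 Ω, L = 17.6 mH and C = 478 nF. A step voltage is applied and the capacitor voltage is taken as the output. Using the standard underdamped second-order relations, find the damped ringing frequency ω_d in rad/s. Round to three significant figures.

ω_d ≈ 7170 rad/s

For a series RLC circuit (capacitor voltage as output), ω_n = 1/√(LC) = 1/√(17.6 mH · 478 nF) = 10900 rad/s.
ζ = (R/2)·√(C/L) = (289/2)·√(478 nF/17.6 mH) = 0.753.
The damped frequency ω_d = ω_n√(1−ζ²) = 7170 rad/s.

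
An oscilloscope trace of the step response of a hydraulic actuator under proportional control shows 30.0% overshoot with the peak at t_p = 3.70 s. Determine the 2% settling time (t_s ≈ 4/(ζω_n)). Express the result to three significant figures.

t_s ≈ 12.3 s

ζ from %OS: ζ = |ln 0.300|/√(π²+ln²0.300) = 0.358.
From t_p = π/ω_d, ω_d = π/3.70 = 0.849 rad/s, so ω_n = ω_d/√(1−ζ²) = 0.909 rad/s.
t_s ≈ 4/(ζω_n) = 4/(0.358·0.909) = 12.3 s.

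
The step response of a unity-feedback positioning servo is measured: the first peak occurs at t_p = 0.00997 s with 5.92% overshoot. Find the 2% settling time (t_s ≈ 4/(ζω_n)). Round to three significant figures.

ζ from %OS: ζ = |ln 0.0592|/√(π²+ln²0.0592) = 0.669.
From t_p = π/ω_d, ω_d = π/0.00997 = 315 rad/s, so ω_n = ω_d/√(1−ζ²) = 424 rad/s.
t_s ≈ 4/(ζω_n) = 4/(0.669·424) = 0.0141 s.

t_s ≈ 0.0141 s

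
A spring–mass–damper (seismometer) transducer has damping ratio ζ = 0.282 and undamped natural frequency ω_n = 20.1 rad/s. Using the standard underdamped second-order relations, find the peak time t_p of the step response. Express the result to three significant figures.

The damped frequency is ω_d = ω_n√(1−ζ²) = 20.1·√(1−0.0795) = 19.3 rad/s.
Peak time t_p = π/ω_d = π/19.3 = 0.163 s.

t_p ≈ 0.163 s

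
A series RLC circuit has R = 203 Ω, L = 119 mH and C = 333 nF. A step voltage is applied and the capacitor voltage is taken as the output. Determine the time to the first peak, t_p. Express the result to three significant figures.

For a series RLC circuit (capacitor voltage as output), ω_n = 1/√(LC) = 1/√(119 mH · 333 nF) = 5020 rad/s.
ζ = (R/2)·√(C/L) = (203/2)·√(333 nF/119 mH) = 0.170.
The damped frequency ω_d = ω_n√(1−ζ²) = 4950 rad/s. t_p = π/ω_d = 0.000635 s.

t_p ≈ 0.000635 s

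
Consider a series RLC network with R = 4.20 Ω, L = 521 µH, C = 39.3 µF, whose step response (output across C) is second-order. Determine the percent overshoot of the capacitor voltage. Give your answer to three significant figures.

%OS ≈ 10.9%

For a series RLC circuit (capacitor voltage as output), ω_n = 1/√(LC) = 1/√(521 µH · 39.3 µF) = 6990 rad/s.
ζ = (R/2)·√(C/L) = (4.20/2)·√(39.3 µF/521 µH) = 0.577.
%OS = 100·exp(−πζ/√(1−ζ²)) = 10.9%.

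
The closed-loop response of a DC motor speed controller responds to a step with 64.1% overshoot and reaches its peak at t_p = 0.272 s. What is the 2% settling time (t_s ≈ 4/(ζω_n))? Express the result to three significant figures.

ζ from %OS: ζ = |ln 0.641|/√(π²+ln²0.641) = 0.140.
t_p = π/ω_d ⇒ ω_d = 11.5 rad/s; then ω_n = ω_d/√(1−ζ²) = 11.7 rad/s.
t_s ≈ 4/(ζω_n) = 4/(0.140·11.7) = 2.45 s.

t_s ≈ 2.45 s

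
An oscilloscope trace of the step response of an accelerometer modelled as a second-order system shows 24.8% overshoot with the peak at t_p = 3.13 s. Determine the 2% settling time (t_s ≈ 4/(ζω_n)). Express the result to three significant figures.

From the overshoot, ζ = −ln(OS)/√(π²+ln²(OS)) = 0.406.
t_p = π/ω_d ⇒ ω_d = 1.00 rad/s; then ω_n = ω_d/√(1−ζ²) = 1.10 rad/s.
t_s ≈ 4/(ζω_n) = 4/(0.406·1.10) = 8.98 s.

t_s ≈ 8.98 s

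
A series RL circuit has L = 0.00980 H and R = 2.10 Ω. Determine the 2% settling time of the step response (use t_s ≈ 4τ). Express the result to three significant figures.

τ = L/R = 0.00980/2.10 = 0.00467 s.
t_s ≈ 4τ = 0.0187 s.

t_s ≈ 0.0187 s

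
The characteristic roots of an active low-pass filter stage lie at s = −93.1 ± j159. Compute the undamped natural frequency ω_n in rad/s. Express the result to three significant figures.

ω_n ≈ 184 rad/s

With σ = 93.1, ω_d = 159: ω_n = √(σ²+ω_d²) = 184 rad/s, ζ = σ/ω_n = 0.505.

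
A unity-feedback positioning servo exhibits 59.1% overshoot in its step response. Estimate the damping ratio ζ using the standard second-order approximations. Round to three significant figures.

ζ ≈ 0.165

Inverting the overshoot relation: ζ = |ln 0.591|/√(π² + ln²0.591) = 0.165.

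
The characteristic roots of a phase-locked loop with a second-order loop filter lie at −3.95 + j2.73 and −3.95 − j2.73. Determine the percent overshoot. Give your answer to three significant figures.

%OS ≈ 1.06%

|pole| = ω_n = √(3.95² + 2.73²) = 4.80 rad/s; ζ = cos θ = σ/ω_n = 0.823.
Overshoot: exp(−π·0.823/√(1−0.823²)) = 0.0106, i.e. 1.06%.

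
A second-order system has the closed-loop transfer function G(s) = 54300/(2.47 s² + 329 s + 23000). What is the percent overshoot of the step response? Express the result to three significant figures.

Dividing through by 2.47: denominator becomes s² + 133.2 s + 9312.
So ω_n = √9312 = 96.5 rad/s and ζ = 133.2/(2·96.5) = 0.690.
%OS = 100 e^{−πζ/√(1−ζ²)} with ζ = 0.690 gives 5.00%.

%OS ≈ 5.00%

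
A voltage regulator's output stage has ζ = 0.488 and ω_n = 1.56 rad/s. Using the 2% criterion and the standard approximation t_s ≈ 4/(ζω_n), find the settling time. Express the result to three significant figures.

t_s ≈ 4/(ζω_n) = 4/(0.488 × 1.56) = 5.25 s.

t_s ≈ 5.25 s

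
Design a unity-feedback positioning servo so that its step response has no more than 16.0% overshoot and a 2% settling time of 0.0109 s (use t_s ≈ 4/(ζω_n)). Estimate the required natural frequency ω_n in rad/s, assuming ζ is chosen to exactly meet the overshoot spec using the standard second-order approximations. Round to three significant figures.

ω_n ≈ 728 rad/s

ζ = −ln(OS)/√(π² + (ln OS)²). With OS = 0.160, ln OS = −1.833 and ζ = 1.833/3.637 = 0.504.
Then ω_n = 4/(ζ t_s) = 4/(0.504 × 0.0109) = 728 rad/s.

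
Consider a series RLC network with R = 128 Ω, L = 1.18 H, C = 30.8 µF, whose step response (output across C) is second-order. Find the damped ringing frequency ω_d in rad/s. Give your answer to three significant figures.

ω_d ≈ 157 rad/s

For a series RLC circuit (capacitor voltage as output), ω_n = 1/√(LC) = 1/√(1.18 H · 30.8 µF) = 166 rad/s.
ζ = (R/2)·√(C/L) = (128/2)·√(30.8 µF/1.18 H) = 0.327.
ω_d = 166·√(1 − 0.327²) = 157 rad/s.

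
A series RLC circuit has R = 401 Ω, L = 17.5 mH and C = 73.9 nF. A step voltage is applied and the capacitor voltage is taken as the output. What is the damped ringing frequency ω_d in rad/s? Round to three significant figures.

For a series RLC circuit (capacitor voltage as output), ω_n = 1/√(LC) = 1/√(17.5 mH · 73.9 nF) = 27800 rad/s.
ζ = (R/2)·√(C/L) = (401/2)·√(73.9 nF/17.5 mH) = 0.412.
The damped frequency ω_d = ω_n√(1−ζ²) = 25300 rad/s.

ω_d ≈ 25300 rad/s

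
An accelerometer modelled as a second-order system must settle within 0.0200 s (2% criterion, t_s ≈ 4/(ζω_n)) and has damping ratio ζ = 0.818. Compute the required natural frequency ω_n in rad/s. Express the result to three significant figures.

Rearranging t_s ≈ 4/(ζω_n) gives ω_n = 4/(ζ·t_s) = 4/(0.818 × 0.0200) = 244 rad/s.

ω_n ≈ 244 rad/s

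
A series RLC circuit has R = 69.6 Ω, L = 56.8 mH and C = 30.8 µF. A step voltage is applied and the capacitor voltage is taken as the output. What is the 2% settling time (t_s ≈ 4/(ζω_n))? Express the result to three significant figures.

For a series RLC circuit (capacitor voltage as output), ω_n = 1/√(LC) = 1/√(56.8 mH · 30.8 µF) = 756 rad/s.
ζ = (R/2)·√(C/L) = (69.6/2)·√(30.8 µF/56.8 mH) = 0.810.
t_s ≈ 4/(ζω_n) = 0.00653 s.

t_s ≈ 0.00653 s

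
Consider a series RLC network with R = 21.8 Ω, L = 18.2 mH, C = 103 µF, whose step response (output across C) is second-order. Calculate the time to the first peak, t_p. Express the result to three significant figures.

For a series RLC circuit (capacitor voltage as output), ω_n = 1/√(LC) = 1/√(18.2 mH · 103 µF) = 730 rad/s.
ζ = (R/2)·√(C/L) = (21.8/2)·√(103 µF/18.2 mH) = 0.820.
ω_d = 730·√(1 − 0.820²) = 418 rad/s. t_p = π/ω_d = 0.00751 s.

t_p ≈ 0.00751 s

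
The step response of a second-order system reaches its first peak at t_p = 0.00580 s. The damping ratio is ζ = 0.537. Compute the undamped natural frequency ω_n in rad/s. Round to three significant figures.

ω_n ≈ 642 rad/s

Peak time t_p = π/ω_d, so ω_d = π/t_p = π/0.00580 = 542 rad/s.
ω_n = ω_d/√(1−ζ²) = 542/√0.712 = 642 rad/s.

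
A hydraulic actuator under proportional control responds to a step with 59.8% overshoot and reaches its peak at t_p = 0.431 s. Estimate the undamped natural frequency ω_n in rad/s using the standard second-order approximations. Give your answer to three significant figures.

ω_n ≈ 7.39 rad/s

ζ from %OS: ζ = |ln 0.598|/√(π²+ln²0.598) = 0.162.
From t_p = π/ω_d, ω_d = π/0.431 = 7.29 rad/s, so ω_n = ω_d/√(1−ζ²) = 7.39 rad/s.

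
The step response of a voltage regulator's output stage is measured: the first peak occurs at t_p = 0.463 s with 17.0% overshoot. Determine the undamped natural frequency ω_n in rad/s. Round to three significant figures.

ω_n ≈ 7.79 rad/s

From the overshoot, ζ = −ln(OS)/√(π²+ln²(OS)) = 0.491.
From t_p = π/ω_d, ω_d = π/0.463 = 6.79 rad/s, so ω_n = ω_d/√(1−ζ²) = 7.79 rad/s.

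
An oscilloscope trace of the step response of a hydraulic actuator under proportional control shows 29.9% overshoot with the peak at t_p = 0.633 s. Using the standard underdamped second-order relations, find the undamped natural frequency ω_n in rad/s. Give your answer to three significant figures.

ω_n ≈ 5.32 rad/s

ζ from %OS: ζ = |ln 0.299|/√(π²+ln²0.299) = 0.359.
From t_p = π/ω_d, ω_d = π/0.633 = 4.96 rad/s, so ω_n = ω_d/√(1−ζ²) = 5.32 rad/s.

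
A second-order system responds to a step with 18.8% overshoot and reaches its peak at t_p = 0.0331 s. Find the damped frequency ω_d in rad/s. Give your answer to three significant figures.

t_p = π/ω_d, so ω_d = π/0.0331 = 94.9 rad/s.

ω_d ≈ 94.9 rad/s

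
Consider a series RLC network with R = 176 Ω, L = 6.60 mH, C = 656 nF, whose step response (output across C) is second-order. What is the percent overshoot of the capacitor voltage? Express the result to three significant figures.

%OS ≈ 0.320%

For a series RLC circuit (capacitor voltage as output), ω_n = 1/√(LC) = 1/√(6.60 mH · 656 nF) = 15200 rad/s.
ζ = (R/2)·√(C/L) = (176/2)·√(656 nF/6.60 mH) = 0.877.
%OS = 100·exp(−πζ/√(1−ζ²)) = 0.320%.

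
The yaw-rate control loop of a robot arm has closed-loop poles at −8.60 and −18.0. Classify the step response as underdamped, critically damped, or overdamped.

Since the poles are distinct, negative and real, the response is overdamped.

overdamped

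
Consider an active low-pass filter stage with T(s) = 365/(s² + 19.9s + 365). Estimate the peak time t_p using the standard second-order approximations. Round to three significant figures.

Comparing the denominator to s² + 2ζω_n s + ω_n²: ω_n = √365 = 19.1 rad/s, and 2ζω_n = 19.9 so ζ = 19.9/(2·19.1) = 0.521.
The damped frequency ω_d = ω_n√(1−ζ²) = 16.3 rad/s. Then t_p = π/ω_d = 0.193 s.

t_p ≈ 0.193 s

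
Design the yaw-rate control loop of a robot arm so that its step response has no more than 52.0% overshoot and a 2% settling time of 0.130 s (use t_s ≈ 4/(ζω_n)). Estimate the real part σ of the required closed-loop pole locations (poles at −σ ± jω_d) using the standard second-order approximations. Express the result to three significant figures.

σ ≈ 30.8

The settling-time spec alone fixes σ = ζω_n = 4/t_s = 4/0.130 = 30.8.
(Overshoot then fixes ζ = 0.204 and hence ω_d = σ·√(1−ζ²)/ζ = 148 rad/s.)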